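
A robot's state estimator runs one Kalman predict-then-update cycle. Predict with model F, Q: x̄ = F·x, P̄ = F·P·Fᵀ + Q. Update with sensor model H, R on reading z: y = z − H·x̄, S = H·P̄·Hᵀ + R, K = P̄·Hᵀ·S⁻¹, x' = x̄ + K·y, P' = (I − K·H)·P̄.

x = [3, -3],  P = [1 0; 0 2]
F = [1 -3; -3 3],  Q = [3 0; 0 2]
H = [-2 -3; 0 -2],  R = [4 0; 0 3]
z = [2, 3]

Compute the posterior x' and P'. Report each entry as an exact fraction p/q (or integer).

x' = [6004/3919, -7098/3919]
P' = [8735/3919 -3798/3919; -3798/3919 2712/3919]

x̄ = F·x = [12, -18]
P̄ = F·P·Fᵀ + Q = [22 -21; -21 29]
y = z − H·x̄ = [-28, -33]
S = H·P̄·Hᵀ + R = [101 90; 90 119]
K = P̄·Hᵀ·S⁻¹ = [-1519/3919 2532/3919; -135/3919 -1808/3919]
x' = x̄ + K·y = [6004/3919, -7098/3919]
P' = (I − K·H)·P̄ = [8735/3919 -3798/3919; -3798/3919 2712/3919]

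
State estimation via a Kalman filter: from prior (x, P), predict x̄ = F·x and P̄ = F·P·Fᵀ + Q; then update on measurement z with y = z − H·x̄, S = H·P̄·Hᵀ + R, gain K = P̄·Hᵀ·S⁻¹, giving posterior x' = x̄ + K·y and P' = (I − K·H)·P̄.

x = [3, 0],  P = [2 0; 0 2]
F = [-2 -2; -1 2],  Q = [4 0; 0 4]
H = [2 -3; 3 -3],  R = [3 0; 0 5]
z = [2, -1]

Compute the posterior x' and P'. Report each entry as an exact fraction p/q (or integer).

x̄ = F·x = [-6, -3]
P̄ = F·P·Fᵀ + Q = [20 -4; -4 14]
y = z − H·x̄ = [5, 8]
S = H·P̄·Hᵀ + R = [257 306; 306 383]
K = P̄·Hᵀ·S⁻¹ = [-2116/4795 2592/4795; -2626/4795 1422/4795]
x' = x̄ + K·y = [-18614/4795, -16139/4795]
P' = (I − K·H)·P̄ = [19308/4795 14988/4795; 14988/4795 12618/4795]

x' = [-18614/4795, -16139/4795]
P' = [19308/4795 14988/4795; 14988/4795 12618/4795]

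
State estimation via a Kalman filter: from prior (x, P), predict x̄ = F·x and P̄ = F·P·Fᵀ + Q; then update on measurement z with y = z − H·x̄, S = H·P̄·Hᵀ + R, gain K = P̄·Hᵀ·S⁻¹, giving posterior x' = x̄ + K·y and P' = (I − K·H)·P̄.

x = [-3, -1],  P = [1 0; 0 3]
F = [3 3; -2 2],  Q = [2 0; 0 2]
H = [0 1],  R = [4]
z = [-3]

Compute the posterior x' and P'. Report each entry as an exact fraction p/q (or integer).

x' = [-174/11, -19/11]
P' = [346/11 24/11; 24/11 36/11]

x̄ = F·x = [-12, 4]
P̄ = F·P·Fᵀ + Q = [38 12; 12 18]
y = z − H·x̄ = [-7]
S = H·P̄·Hᵀ + R = [22]
K = P̄·Hᵀ·S⁻¹ = [6/11; 9/11]
x' = x̄ + K·y = [-174/11, -19/11]
P' = (I − K·H)·P̄ = [346/11 24/11; 24/11 36/11]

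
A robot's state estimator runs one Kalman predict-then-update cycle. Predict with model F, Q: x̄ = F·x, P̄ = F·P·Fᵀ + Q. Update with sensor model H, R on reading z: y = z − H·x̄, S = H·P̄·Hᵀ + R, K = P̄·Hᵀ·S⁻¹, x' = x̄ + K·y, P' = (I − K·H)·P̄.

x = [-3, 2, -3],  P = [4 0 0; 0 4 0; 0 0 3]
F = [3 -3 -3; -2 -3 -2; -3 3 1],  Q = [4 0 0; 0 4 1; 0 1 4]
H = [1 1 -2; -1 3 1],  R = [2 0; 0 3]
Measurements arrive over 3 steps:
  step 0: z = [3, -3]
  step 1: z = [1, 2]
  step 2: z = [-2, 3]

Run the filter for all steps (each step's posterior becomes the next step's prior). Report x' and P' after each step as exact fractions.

step 0: x̄ = F·x = [-6, 6, 12]
step 0: P̄ = F·P·Fᵀ + Q = [103 30 -81; 30 68 -17; -81 -17 79]
step 0: y = z − H·x̄ = [27, -39]
step 0: S = H·P̄·Hᵀ + R = [941 -155; -155 677]
step 0: K = P̄·Hᵀ·S⁻¹ = [61715/204344 -14243/204344; 113699/613032 168197/613032; -52139/204344 20963/204344]
step 0: x' = x̄ + K·y = [497859/102172, 31397/102172, 113409/102172]
step 0: P' = (I − K·H)·P̄ = [1502665/204344 220091/204344 799663/204344; 220091/204344 270979/613032 117309/204344; 799663/204344 117309/204344 510625/204344]
step 1: x̄ = F·x = [1059159/102172, -1316727/102172, -183711/14596]
step 1: P̄ = F·P·Fᵀ + Q = [3505913/204344 -4039941/204344 -531273/29192; -4039941/204344 20129577/204344 1455613/29192; -531273/29192 1455613/29192 1087023/29192]
step 1: y = z − H·x̄ = [-1106107/51086, 928523/14596]
step 1: S = H·P̄·Hᵀ + R = [5129855/51086 -2037041/14596; -2037041/14596 40815359/29192]
step 1: K = P̄·Hᵀ·S⁻¹ = [632082116/2246320551 -89000801/2246320551; 1472376327/8236508687 2298089983/8236508687; -6384039389/24709526061 2986149143/24709526061]
step 1: x' = x̄ + K·y = [3938796217/2246320551, 8166238688/8236508687, 17186080751/24709526061]
step 1: P' = (I − K·H)·P̄ = [8759496848/2246320551 451888394/748773517 4425498899/2246320551; 451888394/748773517 3100580698/8236508687 2563300189/8236508687; 4425498899/2246320551 2563300189/8236508687 34569233617/24709526061]
step 2: x̄ = F·x = [1641961572/8236508687, -194521826468/24709526061, -39298046218/24709526061]
step 2: P̄ = F·P·Fᵀ + Q = [118204931921/8236508687 -72128051307/8236508687 -98101604583/8236508687; -72128051307/8236508687 1366919092810/24709526061 620231969408/24709526061; -98101604583/8236508687 620231969408/24709526061 569947974691/24709526061]
step 2: y = z − H·x̄ = [20526932398/8236508687, 701917988521/24709526061]
step 2: S = H·P̄·Hᵀ + R = [771422636327/8236508687 -603532020948/8236508687; -603532020948/8236508687 18909269551399/24709526061]
step 2: K = P̄·Hᵀ·S⁻¹ = [461106957862960/1638350225833903 -68316664752915/1638350225833903; 292967866888143/1638350225833903 455839569619331/1638350225833903; -423228430990001/1638350225833903 195572048496052/1638350225833903]
step 2: x' = x̄ + K·y = [-464882955815507/1638350225833903, 781411598892649/1638350225833903, 1895173209880804/1638350225833903]
step 2: P' = (I − K·H)·P̄ = [6359983205194524/1638350225833903 981756733200422/1638350225833903 3209763011334513/1638350225833903; 981756733200422/1638350225833903 614675697813242/1638350225833903 505248348618689/1638350225833903; 3209763011334513/1638350225833903 505248348618689/1638350225833903 2280734110966602/1638350225833903]

step 0: x' = [497859/102172, 31397/102172, 113409/102172], P' = [1502665/204344 220091/204344 799663/204344; 220091/204344 270979/613032 117309/204344; 799663/204344 117309/204344 510625/204344]
step 1: x' = [3938796217/2246320551, 8166238688/8236508687, 17186080751/24709526061], P' = [8759496848/2246320551 451888394/748773517 4425498899/2246320551; 451888394/748773517 3100580698/8236508687 2563300189/8236508687; 4425498899/2246320551 2563300189/8236508687 34569233617/24709526061]
step 2: x' = [-464882955815507/1638350225833903, 781411598892649/1638350225833903, 1895173209880804/1638350225833903], P' = [6359983205194524/1638350225833903 981756733200422/1638350225833903 3209763011334513/1638350225833903; 981756733200422/1638350225833903 614675697813242/1638350225833903 505248348618689/1638350225833903; 3209763011334513/1638350225833903 505248348618689/1638350225833903 2280734110966602/1638350225833903]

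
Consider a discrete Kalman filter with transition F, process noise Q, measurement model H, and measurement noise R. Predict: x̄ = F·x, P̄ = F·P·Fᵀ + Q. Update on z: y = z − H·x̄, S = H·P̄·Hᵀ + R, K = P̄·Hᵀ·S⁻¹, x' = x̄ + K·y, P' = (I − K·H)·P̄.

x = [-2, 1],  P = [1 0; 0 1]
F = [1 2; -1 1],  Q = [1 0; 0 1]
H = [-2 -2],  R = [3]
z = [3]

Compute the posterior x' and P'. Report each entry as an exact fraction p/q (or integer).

x̄ = F·x = [0, 3]
P̄ = F·P·Fᵀ + Q = [6 1; 1 3]
y = z − H·x̄ = [9]
S = H·P̄·Hᵀ + R = [47]
K = P̄·Hᵀ·S⁻¹ = [-14/47; -8/47]
x' = x̄ + K·y = [-126/47, 69/47]
P' = (I − K·H)·P̄ = [86/47 -65/47; -65/47 77/47]

x' = [-126/47, 69/47]
P' = [86/47 -65/47; -65/47 77/47]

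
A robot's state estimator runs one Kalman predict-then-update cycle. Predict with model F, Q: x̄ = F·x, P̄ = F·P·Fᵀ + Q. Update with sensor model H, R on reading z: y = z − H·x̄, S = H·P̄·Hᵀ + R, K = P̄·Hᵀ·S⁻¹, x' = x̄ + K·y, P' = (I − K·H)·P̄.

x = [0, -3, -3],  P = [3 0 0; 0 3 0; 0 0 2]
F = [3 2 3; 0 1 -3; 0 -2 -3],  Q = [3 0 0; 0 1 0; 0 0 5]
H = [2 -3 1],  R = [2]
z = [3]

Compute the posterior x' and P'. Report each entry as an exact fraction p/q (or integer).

x' = [-267/61, -246/427, 69/7]
P' = [1392/61 672/61 -12; 672/61 3310/427 6/7; -12 6/7 184/7]

x̄ = F·x = [-15, 6, 15]
P̄ = F·P·Fᵀ + Q = [60 -12 -30; -12 22 12; -30 12 35]
y = z − H·x̄ = [36]
S = H·P̄·Hᵀ + R = [427]
K = P̄·Hᵀ·S⁻¹ = [18/61; -78/427; -1/7]
x' = x̄ + K·y = [-267/61, -246/427, 69/7]
P' = (I − K·H)·P̄ = [1392/61 672/61 -12; 672/61 3310/427 6/7; -12 6/7 184/7]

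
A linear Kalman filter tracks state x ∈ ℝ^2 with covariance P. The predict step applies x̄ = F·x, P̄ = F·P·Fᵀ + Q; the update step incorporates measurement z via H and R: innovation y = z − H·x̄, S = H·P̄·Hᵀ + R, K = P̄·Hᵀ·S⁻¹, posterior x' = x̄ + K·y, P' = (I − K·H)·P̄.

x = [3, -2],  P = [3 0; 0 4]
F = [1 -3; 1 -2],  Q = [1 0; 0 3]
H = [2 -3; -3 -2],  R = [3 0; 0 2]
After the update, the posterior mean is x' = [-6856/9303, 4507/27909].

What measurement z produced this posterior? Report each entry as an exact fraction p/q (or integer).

x̄ = F·x = [9, 7]
P̄ = F·P·Fᵀ + Q = [40 27; 27 22]
S = H·P̄·Hᵀ + R = [37 27; 27 774]
K = P̄·Hᵀ·S⁻¹ = [436/3101 -2137/9303; -657/3101 -4301/27909]
x' − x̄ = [-90583/9303, -190856/27909] = K·y
y = (KᵀK)⁻¹·Kᵀ·(x' − x̄) = [1, 43]
z = y + H·x̄ = [1, 43] + [-3, -41] = [-2, 2]

z = [-2, 2]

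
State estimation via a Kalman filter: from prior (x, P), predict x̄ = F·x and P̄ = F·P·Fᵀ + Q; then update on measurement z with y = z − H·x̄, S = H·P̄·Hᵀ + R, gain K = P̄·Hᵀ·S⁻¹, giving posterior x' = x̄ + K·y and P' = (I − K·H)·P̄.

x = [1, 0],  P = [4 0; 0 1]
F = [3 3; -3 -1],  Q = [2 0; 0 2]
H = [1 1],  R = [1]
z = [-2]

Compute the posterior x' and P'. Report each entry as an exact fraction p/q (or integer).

x̄ = F·x = [3, -3]
P̄ = F·P·Fᵀ + Q = [47 -39; -39 39]
y = z − H·x̄ = [-2]
S = H·P̄·Hᵀ + R = [9]
K = P̄·Hᵀ·S⁻¹ = [8/9; 0]
x' = x̄ + K·y = [11/9, -3]
P' = (I − K·H)·P̄ = [359/9 -39; -39 39]

x' = [11/9, -3]
P' = [359/9 -39; -39 39]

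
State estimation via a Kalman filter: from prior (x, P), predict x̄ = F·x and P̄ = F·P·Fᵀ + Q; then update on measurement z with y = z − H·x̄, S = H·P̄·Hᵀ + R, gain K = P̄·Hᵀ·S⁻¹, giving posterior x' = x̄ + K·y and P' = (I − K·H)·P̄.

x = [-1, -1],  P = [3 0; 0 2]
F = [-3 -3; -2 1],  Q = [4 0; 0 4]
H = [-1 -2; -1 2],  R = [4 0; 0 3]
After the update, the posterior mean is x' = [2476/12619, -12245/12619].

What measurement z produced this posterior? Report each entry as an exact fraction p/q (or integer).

z = [2, -2]

x̄ = F·x = [6, 1]
P̄ = F·P·Fᵀ + Q = [49 12; 12 18]
S = H·P̄·Hᵀ + R = [173 -23; -23 76]
K = P̄·Hᵀ·S⁻¹ = [-6123/12619 -6004/12619; -3096/12619 3048/12619]
x' − x̄ = [-73238/12619, -24864/12619] = K·y
y = (KᵀK)⁻¹·Kᵀ·(x' − x̄) = [10, 2]
z = y + H·x̄ = [10, 2] + [-8, -4] = [2, -2]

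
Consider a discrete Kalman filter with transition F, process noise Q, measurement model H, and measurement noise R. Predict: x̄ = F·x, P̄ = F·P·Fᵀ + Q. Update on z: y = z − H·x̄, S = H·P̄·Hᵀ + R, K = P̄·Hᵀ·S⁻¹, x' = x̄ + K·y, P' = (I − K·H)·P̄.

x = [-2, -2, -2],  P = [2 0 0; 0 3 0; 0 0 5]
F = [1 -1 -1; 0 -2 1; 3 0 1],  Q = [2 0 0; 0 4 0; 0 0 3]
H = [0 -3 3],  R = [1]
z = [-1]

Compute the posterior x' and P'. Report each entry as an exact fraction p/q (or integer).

x' = [2, -362/167, -845/334]
P' = [12 1 1; 1 2355/167 2347/167; 1 2347/167 4715/334]

x̄ = F·x = [2, 2, -8]
P̄ = F·P·Fᵀ + Q = [12 1 1; 1 21 5; 1 5 26]
y = z − H·x̄ = [29]
S = H·P̄·Hᵀ + R = [334]
K = P̄·Hᵀ·S⁻¹ = [0; -24/167; 63/334]
x' = x̄ + K·y = [2, -362/167, -845/334]
P' = (I − K·H)·P̄ = [12 1 1; 1 2355/167 2347/167; 1 2347/167 4715/334]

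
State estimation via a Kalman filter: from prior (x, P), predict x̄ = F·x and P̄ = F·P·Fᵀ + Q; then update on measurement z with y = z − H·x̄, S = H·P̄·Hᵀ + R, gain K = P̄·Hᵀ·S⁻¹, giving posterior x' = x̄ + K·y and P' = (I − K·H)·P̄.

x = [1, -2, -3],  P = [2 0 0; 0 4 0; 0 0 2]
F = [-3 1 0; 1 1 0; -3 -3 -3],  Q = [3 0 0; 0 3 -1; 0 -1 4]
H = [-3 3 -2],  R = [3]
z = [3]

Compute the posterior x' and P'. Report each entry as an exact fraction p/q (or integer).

x̄ = F·x = [-5, -1, 12]
P̄ = F·P·Fᵀ + Q = [25 -2 6; -2 9 -19; 6 -19 76]
y = z − H·x̄ = [15]
S = H·P̄·Hᵀ + R = [949]
K = P̄·Hᵀ·S⁻¹ = [-93/949; 71/949; -227/949]
x' = x̄ + K·y = [-6140/949, 116/949, 7983/949]
P' = (I − K·H)·P̄ = [15076/949 4705/949 -15417/949; 4705/949 3500/949 -1914/949; -15417/949 -1914/949 20595/949]

x' = [-6140/949, 116/949, 7983/949]
P' = [15076/949 4705/949 -15417/949; 4705/949 3500/949 -1914/949; -15417/949 -1914/949 20595/949]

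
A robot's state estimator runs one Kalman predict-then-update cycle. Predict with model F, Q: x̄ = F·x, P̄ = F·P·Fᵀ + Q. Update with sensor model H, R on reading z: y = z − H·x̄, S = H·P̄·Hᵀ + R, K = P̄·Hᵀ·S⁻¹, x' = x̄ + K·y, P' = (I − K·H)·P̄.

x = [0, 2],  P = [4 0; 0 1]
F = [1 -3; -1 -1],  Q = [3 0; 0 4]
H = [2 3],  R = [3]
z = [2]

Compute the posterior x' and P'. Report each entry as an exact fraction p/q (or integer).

x̄ = F·x = [-6, -2]
P̄ = F·P·Fᵀ + Q = [16 -1; -1 9]
y = z − H·x̄ = [20]
S = H·P̄·Hᵀ + R = [136]
K = P̄·Hᵀ·S⁻¹ = [29/136; 25/136]
x' = x̄ + K·y = [-59/34, 57/34]
P' = (I − K·H)·P̄ = [1335/136 -861/136; -861/136 599/136]

x' = [-59/34, 57/34]
P' = [1335/136 -861/136; -861/136 599/136]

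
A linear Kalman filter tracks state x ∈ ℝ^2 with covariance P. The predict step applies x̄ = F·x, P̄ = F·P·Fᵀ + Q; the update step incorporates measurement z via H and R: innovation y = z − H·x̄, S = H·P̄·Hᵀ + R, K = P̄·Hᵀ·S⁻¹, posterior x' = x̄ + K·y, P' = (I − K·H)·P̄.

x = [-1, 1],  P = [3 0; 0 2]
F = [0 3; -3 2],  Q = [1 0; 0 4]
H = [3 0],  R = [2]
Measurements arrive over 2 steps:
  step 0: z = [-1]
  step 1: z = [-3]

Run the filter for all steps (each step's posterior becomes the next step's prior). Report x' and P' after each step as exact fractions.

step 0: x̄ = F·x = [3, 5]
step 0: P̄ = F·P·Fᵀ + Q = [19 12; 12 39]
step 0: y = z − H·x̄ = [-10]
step 0: S = H·P̄·Hᵀ + R = [173]
step 0: K = P̄·Hᵀ·S⁻¹ = [57/173; 36/173]
step 0: x' = x̄ + K·y = [-51/173, 505/173]
step 0: P' = (I − K·H)·P̄ = [38/173 24/173; 24/173 5451/173]
step 1: x̄ = F·x = [1515/173, 1163/173]
step 1: P̄ = F·P·Fᵀ + Q = [49232/173 32490/173; 32490/173 22550/173]
step 1: y = z − H·x̄ = [-5064/173]
step 1: S = H·P̄·Hᵀ + R = [443434/173]
step 1: K = P̄·Hᵀ·S⁻¹ = [73848/221717; 48735/221717]
step 1: x' = x̄ + K·y = [-220029/221717, 63947/221717]
step 1: P' = (I − K·H)·P̄ = [49232/221717 32490/221717; 32490/221717 1442300/221717]

step 0: x' = [-51/173, 505/173], P' = [38/173 24/173; 24/173 5451/173]
step 1: x' = [-220029/221717, 63947/221717], P' = [49232/221717 32490/221717; 32490/221717 1442300/221717]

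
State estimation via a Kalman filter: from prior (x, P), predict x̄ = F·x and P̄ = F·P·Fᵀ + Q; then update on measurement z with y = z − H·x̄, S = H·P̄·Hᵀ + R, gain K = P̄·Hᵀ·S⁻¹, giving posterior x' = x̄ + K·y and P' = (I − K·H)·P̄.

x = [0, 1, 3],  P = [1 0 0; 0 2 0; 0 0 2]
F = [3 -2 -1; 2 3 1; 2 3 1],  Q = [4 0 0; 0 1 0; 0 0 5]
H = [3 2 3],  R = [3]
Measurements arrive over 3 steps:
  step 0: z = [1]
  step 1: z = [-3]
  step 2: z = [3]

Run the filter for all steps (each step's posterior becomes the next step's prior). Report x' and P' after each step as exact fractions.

step 0: x' = [-3501/619, 2342/619, 2160/619], P' = [13396/619 -7794/619 -8171/619; -7794/619 5871/619 3978/619; -8171/619 3978/619 5630/619]
step 1: x' = [-12535139/2245163, 5844168/2245163, 6354600/2245163], P' = [107386265/2245163 -57759597/2245163 -68085562/2245163; -57759597/2245163 35727756/2245163 33908343/2245163; -68085562/2245163 33908343/2245163 45455297/2245163]
step 2: x' = [65060754633/18332200895, -29545742154/18332200895, -5442197744/3666440179], P' = [824095648807/18332200895 -439911079791/18332200895 -104865597468/3666440179; -439911079791/18332200895 272857861518/18332200895 51551450925/3666440179; -104865597468/3666440179 51551450925/3666440179 70454084111/3666440179]

step 0: x̄ = F·x = [-5, 6, 6]
step 0: P̄ = F·P·Fᵀ + Q = [23 -8 -8; -8 25 24; -8 24 29]
step 0: y = z − H·x̄ = [-14]
step 0: S = H·P̄·Hᵀ + R = [619]
step 0: K = P̄·Hᵀ·S⁻¹ = [29/619; 98/619; 111/619]
step 0: x' = x̄ + K·y = [-3501/619, 2342/619, 2160/619]
step 0: P' = (I − K·H)·P̄ = [13396/619 -7794/619 -8171/619; -7794/619 5871/619 3978/619; -8171/619 3978/619 5630/619]
step 1: x̄ = F·x = [-17347/619, 2184/619, 2184/619]
step 1: P̄ = F·P·Fᵀ + Q = [310620/619 -27511/619 -27511/619; -27511/619 10328/619 9709/619; -27511/619 9709/619 12804/619]
step 1: y = z − H·x̄ = [39264/619]
step 1: S = H·P̄·Hᵀ + R = [2245163/619]
step 1: K = P̄·Hᵀ·S⁻¹ = [794305/2245163; -32750/2245163; -24703/2245163]
step 1: x' = x̄ + K·y = [-12535139/2245163, 5844168/2245163, 6354600/2245163]
step 1: P' = (I − K·H)·P̄ = [107386265/2245163 -57759597/2245163 -68085562/2245163; -57759597/2245163 35727756/2245163 33908343/2245163; -68085562/2245163 33908343/2245163 45455297/2245163]
step 2: x̄ = F·x = [-55648353/2245163, -1183174/2245163, -1183174/2245163]
step 2: P̄ = F·P·Fᵀ + Q = [2401085266/2245163 -141929505/2245163 -141929505/2245163; -141929505/2245163 36787970/2245163 34542807/2245163; -141929505/2245163 34542807/2245163 45768622/2245163]
step 2: y = z − H·x̄ = [179596418/2245163]
step 2: S = H·P̄·Hᵀ + R = [18332200895/2245163]
step 2: K = P̄·Hᵀ·S⁻¹ = [6493608273/18332200895; -248584154/18332200895; -43879407/3666440179]
step 2: x' = x̄ + K·y = [65060754633/18332200895, -29545742154/18332200895, -5442197744/3666440179]
step 2: P' = (I − K·H)·P̄ = [824095648807/18332200895 -439911079791/18332200895 -104865597468/3666440179; -439911079791/18332200895 272857861518/18332200895 51551450925/3666440179; -104865597468/3666440179 51551450925/3666440179 70454084111/3666440179]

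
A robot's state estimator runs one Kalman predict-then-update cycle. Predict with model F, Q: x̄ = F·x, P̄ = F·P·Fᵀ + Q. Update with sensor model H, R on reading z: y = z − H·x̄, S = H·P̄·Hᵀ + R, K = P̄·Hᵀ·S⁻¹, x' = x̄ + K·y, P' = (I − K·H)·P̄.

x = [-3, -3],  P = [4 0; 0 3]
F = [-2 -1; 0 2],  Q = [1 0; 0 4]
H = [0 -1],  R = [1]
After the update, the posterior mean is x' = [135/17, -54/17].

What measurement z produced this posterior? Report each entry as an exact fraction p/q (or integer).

x̄ = F·x = [9, -6]
P̄ = F·P·Fᵀ + Q = [20 -6; -6 16]
S = H·P̄·Hᵀ + R = [17]
K = P̄·Hᵀ·S⁻¹ = [6/17; -16/17]
x' − x̄ = [-18/17, 48/17] = K·y
y = (KᵀK)⁻¹·Kᵀ·(x' − x̄) = [-3]
z = y + H·x̄ = [-3] + [6] = [3]

z = [3]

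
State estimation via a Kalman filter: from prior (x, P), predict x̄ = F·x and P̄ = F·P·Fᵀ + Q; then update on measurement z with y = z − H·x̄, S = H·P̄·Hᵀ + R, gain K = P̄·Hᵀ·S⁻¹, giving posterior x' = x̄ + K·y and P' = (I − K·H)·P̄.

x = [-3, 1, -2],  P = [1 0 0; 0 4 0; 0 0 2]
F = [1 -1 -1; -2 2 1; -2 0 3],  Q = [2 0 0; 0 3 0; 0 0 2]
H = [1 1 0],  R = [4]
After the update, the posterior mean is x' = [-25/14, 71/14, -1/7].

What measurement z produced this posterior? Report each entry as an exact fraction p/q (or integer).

x̄ = F·x = [-2, 6, 0]
P̄ = F·P·Fᵀ + Q = [9 -12 -8; -12 25 10; -8 10 24]
S = H·P̄·Hᵀ + R = [14]
K = P̄·Hᵀ·S⁻¹ = [-3/14; 13/14; 1/7]
x' − x̄ = [3/14, -13/14, -1/7] = K·y
y = (KᵀK)⁻¹·Kᵀ·(x' − x̄) = [-1]
z = y + H·x̄ = [-1] + [4] = [3]

z = [3]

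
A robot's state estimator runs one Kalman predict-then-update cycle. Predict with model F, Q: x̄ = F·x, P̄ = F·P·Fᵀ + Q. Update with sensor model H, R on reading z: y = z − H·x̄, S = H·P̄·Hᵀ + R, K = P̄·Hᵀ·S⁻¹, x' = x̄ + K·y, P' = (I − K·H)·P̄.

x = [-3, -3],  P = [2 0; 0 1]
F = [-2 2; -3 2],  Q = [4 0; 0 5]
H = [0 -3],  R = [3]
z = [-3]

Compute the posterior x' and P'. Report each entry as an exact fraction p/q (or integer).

x̄ = F·x = [0, 3]
P̄ = F·P·Fᵀ + Q = [16 16; 16 27]
y = z − H·x̄ = [6]
S = H·P̄·Hᵀ + R = [246]
K = P̄·Hᵀ·S⁻¹ = [-8/41; -27/82]
x' = x̄ + K·y = [-48/41, 42/41]
P' = (I − K·H)·P̄ = [272/41 8/41; 8/41 27/82]

x' = [-48/41, 42/41]
P' = [272/41 8/41; 8/41 27/82]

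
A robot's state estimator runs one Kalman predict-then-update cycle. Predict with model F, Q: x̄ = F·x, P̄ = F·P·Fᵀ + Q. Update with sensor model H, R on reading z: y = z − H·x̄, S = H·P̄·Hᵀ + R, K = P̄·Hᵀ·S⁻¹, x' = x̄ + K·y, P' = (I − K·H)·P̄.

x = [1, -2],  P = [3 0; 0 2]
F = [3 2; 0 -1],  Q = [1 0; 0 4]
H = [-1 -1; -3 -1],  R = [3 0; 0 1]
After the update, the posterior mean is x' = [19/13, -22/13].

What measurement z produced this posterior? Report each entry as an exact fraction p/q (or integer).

x̄ = F·x = [-1, 2]
P̄ = F·P·Fᵀ + Q = [36 -4; -4 6]
S = H·P̄·Hᵀ + R = [37 98; 98 307]
K = P̄·Hᵀ·S⁻¹ = [368/1755 -712/1755; -1202/1755 418/1755]
x' − x̄ = [32/13, -48/13] = K·y
y = (KᵀK)⁻¹·Kᵀ·(x' − x̄) = [4, -4]
z = y + H·x̄ = [4, -4] + [-1, 1] = [3, -3]

z = [3, -3]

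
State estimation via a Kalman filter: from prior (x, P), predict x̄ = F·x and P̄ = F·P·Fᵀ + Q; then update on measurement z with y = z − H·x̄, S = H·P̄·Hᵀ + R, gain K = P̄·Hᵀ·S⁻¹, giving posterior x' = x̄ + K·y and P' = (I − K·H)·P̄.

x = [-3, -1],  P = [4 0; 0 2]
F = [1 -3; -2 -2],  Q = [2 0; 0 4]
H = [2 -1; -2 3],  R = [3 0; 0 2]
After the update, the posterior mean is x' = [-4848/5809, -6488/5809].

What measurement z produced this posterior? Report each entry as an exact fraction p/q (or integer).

x̄ = F·x = [0, 8]
P̄ = F·P·Fᵀ + Q = [24 4; 4 28]
S = H·P̄·Hᵀ + R = [111 -148; -148 302]
K = P̄·Hᵀ·S⁻¹ = [3980/5809 34/157; 2604/5809 74/157]
x' − x̄ = [-4848/5809, -52960/5809] = K·y
y = (KᵀK)⁻¹·Kᵀ·(x' − x̄) = [7, -26]
z = y + H·x̄ = [7, -26] + [-8, 24] = [-1, -2]

z = [-1, -2]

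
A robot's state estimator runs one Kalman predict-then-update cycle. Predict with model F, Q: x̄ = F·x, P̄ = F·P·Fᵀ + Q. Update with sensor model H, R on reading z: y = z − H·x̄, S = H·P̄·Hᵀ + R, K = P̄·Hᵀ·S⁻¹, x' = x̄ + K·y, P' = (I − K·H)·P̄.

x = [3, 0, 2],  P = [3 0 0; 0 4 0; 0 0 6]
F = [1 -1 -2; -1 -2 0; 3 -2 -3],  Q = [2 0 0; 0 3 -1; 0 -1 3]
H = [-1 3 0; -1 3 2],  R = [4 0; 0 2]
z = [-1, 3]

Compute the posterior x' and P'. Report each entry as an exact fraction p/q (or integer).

x̄ = F·x = [-1, -3, 3]
P̄ = F·P·Fᵀ + Q = [33 5 53; 5 22 6; 53 6 100]
y = z − H·x̄ = [7, 5]
S = H·P̄·Hᵀ + R = [205 131; 131 463]
K = P̄·Hᵀ·S⁻¹ = [-9931/38877 10199/38877; 9340/38877 3487/38877; -18910/38877 19205/38877]
x' = x̄ + K·y = [-19133/12959, -11272/12959, 26762/12959]
P' = (I − K·H)·P̄ = [206671/38877 55649/38877 30061/38877; 55649/38877 31003/38877 -15193/38877; 30061/38877 -15193/38877 57025/38877]

x' = [-19133/12959, -11272/12959, 26762/12959]
P' = [206671/38877 55649/38877 30061/38877; 55649/38877 31003/38877 -15193/38877; 30061/38877 -15193/38877 57025/38877]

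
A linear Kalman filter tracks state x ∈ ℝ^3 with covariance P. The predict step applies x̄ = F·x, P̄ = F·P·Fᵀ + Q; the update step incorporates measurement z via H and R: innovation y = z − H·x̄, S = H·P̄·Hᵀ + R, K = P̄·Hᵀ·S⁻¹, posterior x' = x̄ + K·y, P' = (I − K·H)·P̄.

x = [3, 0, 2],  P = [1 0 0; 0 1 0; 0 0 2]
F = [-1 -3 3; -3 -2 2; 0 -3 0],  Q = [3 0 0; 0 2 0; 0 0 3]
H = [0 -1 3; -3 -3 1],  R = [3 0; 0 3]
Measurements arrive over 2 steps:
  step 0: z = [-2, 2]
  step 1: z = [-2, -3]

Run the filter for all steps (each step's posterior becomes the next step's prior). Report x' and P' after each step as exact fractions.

step 0: x' = [75710/25531, -110104/25531, -51917/25531], P' = [60223/25531 -61200/25531 -17499/25531; -61200/25531 73362/25531 24273/25531; -17499/25531 24273/25531 16278/25531]
step 1: x' = [-43964557/170677775, 204973858/170677775, -4593087/34135555], P' = [295942661/170677775 -284477859/170677775 -13265049/34135555; -284477859/170677775 343222296/170677775 20572011/34135555; -13265049/34135555 20572011/34135555 6931257/13654222]

step 0: x̄ = F·x = [3, -5, 0]
step 0: P̄ = F·P·Fᵀ + Q = [31 21 9; 21 23 6; 9 6 12]
step 0: y = z − H·x̄ = [-7, -4]
step 0: S = H·P̄·Hᵀ + R = [98 27; 27 789]
step 0: K = P̄·Hᵀ·S⁻¹ = [2901/25531 -4856/25531; -181/25531 -4071/25531; 8187/25531 -1348/25531]
step 0: x' = x̄ + K·y = [75710/25531, -110104/25531, -51917/25531]
step 0: P' = (I − K·H)·P̄ = [60223/25531 -61200/25531 -17499/25531; -61200/25531 73362/25531 24273/25531; -17499/25531 24273/25531 16278/25531]
step 1: x̄ = F·x = [98851/25531, -110756/25531, 330312/25531]
step 1: P̄ = F·P·Fᵀ + Q = [244456/25531 -53478/25531 258201/25531; -53478/25531 233033/25531 -256266/25531; 258201/25531 -256266/25531 736851/25531]
step 1: y = z − H·x̄ = [-1152754/25531, -442620/25531]
step 1: S = H·P̄·Hᵀ + R = [8478881/25531 2988069/25531; 2988069/25531 4136631/25531]
step 1: K = P̄·Hᵀ·S⁻¹ = [28500708/170677775 -33573217/170677775; -11547377/170677775 -24457752/170677775; 20941611/68271110 -3061829/68271110]
step 1: x' = x̄ + K·y = [-43964557/170677775, 204973858/170677775, -4593087/34135555]
step 1: P' = (I − K·H)·P̄ = [295942661/170677775 -284477859/170677775 -13265049/34135555; -284477859/170677775 343222296/170677775 20572011/34135555; -13265049/34135555 20572011/34135555 6931257/13654222]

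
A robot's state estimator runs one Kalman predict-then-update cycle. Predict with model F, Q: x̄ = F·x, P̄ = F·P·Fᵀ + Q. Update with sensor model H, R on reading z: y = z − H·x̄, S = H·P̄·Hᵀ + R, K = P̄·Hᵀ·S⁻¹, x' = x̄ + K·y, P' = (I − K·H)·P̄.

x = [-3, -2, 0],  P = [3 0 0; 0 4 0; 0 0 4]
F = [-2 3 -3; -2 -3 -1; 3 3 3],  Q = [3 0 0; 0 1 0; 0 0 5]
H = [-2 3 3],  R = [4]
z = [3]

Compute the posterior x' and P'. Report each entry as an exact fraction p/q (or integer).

x' = [-3168/937, 11064/937, -12255/937]
P' = [11823/937 -15204/937 22734/937; -15204/937 49436/937 -59592/937; 22734/937 -59592/937 74948/937]

x̄ = F·x = [0, 12, -15]
P̄ = F·P·Fᵀ + Q = [87 -12 -18; -12 53 -66; -18 -66 104]
y = z − H·x̄ = [12]
S = H·P̄·Hᵀ + R = [937]
K = P̄·Hᵀ·S⁻¹ = [-264/937; -15/937; 150/937]
x' = x̄ + K·y = [-3168/937, 11064/937, -12255/937]
P' = (I − K·H)·P̄ = [11823/937 -15204/937 22734/937; -15204/937 49436/937 -59592/937; 22734/937 -59592/937 74948/937]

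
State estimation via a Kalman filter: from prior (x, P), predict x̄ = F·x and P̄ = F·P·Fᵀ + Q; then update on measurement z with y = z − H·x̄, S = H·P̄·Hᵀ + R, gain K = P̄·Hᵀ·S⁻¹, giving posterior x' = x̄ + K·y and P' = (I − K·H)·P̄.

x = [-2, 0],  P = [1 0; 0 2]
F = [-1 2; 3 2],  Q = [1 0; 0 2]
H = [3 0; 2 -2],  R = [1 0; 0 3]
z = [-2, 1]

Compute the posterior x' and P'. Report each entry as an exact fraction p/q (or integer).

x' = [-4132/6289, -8964/6289]
P' = [690/6289 675/6289; 675/6289 5172/6289]

x̄ = F·x = [2, -6]
P̄ = F·P·Fᵀ + Q = [10 5; 5 19]
y = z − H·x̄ = [-8, -15]
S = H·P̄·Hᵀ + R = [91 30; 30 79]
K = P̄·Hᵀ·S⁻¹ = [2070/6289 10/6289; 2025/6289 -2998/6289]
x' = x̄ + K·y = [-4132/6289, -8964/6289]
P' = (I − K·H)·P̄ = [690/6289 675/6289; 675/6289 5172/6289]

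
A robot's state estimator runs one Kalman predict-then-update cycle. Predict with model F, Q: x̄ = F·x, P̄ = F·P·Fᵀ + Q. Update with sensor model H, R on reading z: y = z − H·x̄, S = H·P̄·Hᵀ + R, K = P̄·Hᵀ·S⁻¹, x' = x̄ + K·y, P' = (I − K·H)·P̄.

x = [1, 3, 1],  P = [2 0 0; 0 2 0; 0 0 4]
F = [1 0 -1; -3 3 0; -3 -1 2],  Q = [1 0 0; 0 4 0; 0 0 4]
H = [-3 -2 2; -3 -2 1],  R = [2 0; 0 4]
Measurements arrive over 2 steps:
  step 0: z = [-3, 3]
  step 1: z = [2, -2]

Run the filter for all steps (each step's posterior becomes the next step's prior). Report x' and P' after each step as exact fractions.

step 0: x̄ = F·x = [0, 6, -4]
step 0: P̄ = F·P·Fᵀ + Q = [7 -6 -14; -6 40 12; -14 12 40]
step 0: y = z − H·x̄ = [17, 19]
step 0: S = H·P̄·Hᵀ + R = [385 285; 285 231]
step 0: K = P̄·Hᵀ·S⁻¹ = [-332/1285 169/771; 912/1285 -842/771; 1018/1285 -560/771]
step 0: x' = x̄ + K·y = [-877/3855, -10348/3855, -16702/3855]
step 0: P' = (I − K·H)·P̄ = [9568/3855 -18728/3855 -5372/3855; -18728/3855 47668/3855 22312/3855; -5372/3855 22312/3855 17308/3855]
step 1: x̄ = F·x = [1055/257, -9471/1285, -4085/771]
step 1: P̄ = F·P·Fᵀ + Q = [2765/257 -11196/257 -3276/257; -11196/257 289216/1285 14772/257; -3276/257 14772/257 16256/771]
step 1: y = z − H·x̄ = [39209/3855, 3364/3855]
step 1: S = H·P̄·Hᵀ + R = [978457/3855 1103927/3855; 1103927/3855 1333807/3855]
step 1: K = P̄·Hᵀ·S⁻¹ = [-3661518/11208557 4394463/11208557; 8221798/11208557 -15291374/11208557; 7666896/11208557 -8147716/11208557]
step 1: x' = x̄ + K·y = [12605429/11208557, -12332149/11208557, 11483173/11208557]
step 1: P' = (I − K·H)·P̄ = [43055756/11208557 -85823004/11208557 -24900888/11208557; -85823004/11208557 198121800/11208557 77609092/11208557; -24900888/11208557 77609092/11208557 47924656/11208557]

step 0: x' = [-877/3855, -10348/3855, -16702/3855], P' = [9568/3855 -18728/3855 -5372/3855; -18728/3855 47668/3855 22312/3855; -5372/3855 22312/3855 17308/3855]
step 1: x' = [12605429/11208557, -12332149/11208557, 11483173/11208557], P' = [43055756/11208557 -85823004/11208557 -24900888/11208557; -85823004/11208557 198121800/11208557 77609092/11208557; -24900888/11208557 77609092/11208557 47924656/11208557]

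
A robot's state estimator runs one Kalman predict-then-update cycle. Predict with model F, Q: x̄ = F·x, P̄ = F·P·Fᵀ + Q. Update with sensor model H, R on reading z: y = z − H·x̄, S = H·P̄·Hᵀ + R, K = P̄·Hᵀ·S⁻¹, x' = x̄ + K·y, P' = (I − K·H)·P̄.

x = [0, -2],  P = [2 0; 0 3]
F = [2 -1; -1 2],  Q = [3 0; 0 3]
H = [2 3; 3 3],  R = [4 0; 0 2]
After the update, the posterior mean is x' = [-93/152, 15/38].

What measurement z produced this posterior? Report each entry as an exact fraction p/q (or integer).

z = [1, -1]

x̄ = F·x = [2, -4]
P̄ = F·P·Fᵀ + Q = [14 -10; -10 17]
S = H·P̄·Hᵀ + R = [93 87; 87 101]
K = P̄·Hᵀ·S⁻¹ = [-623/912 215/304; 163/228 -31/76]
x' − x̄ = [-397/152, 167/38] = K·y
y = (KᵀK)⁻¹·Kᵀ·(x' − x̄) = [9, 5]
z = y + H·x̄ = [9, 5] + [-8, -6] = [1, -1]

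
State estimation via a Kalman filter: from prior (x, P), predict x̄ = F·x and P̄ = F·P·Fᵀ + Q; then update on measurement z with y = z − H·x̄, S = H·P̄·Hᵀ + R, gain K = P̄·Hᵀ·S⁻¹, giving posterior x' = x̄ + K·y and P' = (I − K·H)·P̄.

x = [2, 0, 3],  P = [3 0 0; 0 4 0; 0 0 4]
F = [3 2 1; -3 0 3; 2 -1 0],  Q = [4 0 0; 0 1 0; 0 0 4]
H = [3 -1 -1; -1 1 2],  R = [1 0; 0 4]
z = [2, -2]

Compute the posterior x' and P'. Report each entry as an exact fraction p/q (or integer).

x̄ = F·x = [9, 3, 4]
P̄ = F·P·Fᵀ + Q = [51 -15 10; -15 64 -18; 10 -18 20]
y = z − H·x̄ = [-18, -4]
S = H·P̄·Hᵀ + R = [538 -193; -193 117]
K = P̄·Hᵀ·S⁻¹ = [9608/25697 5746/25697; -2348/25697 5571/25697; 5592/25697 11860/25697]
x' = x̄ + K·y = [35345/25697, 97071/25697, -45308/25697]
P' = (I − K·H)·P̄ = [56799/25697 241795/25697 -81006/25697; 241795/25697 1191387/25697 -463654/25697; -81006/25697 -463654/25697 215044/25697]

x' = [35345/25697, 97071/25697, -45308/25697]
P' = [56799/25697 241795/25697 -81006/25697; 241795/25697 1191387/25697 -463654/25697; -81006/25697 -463654/25697 215044/25697]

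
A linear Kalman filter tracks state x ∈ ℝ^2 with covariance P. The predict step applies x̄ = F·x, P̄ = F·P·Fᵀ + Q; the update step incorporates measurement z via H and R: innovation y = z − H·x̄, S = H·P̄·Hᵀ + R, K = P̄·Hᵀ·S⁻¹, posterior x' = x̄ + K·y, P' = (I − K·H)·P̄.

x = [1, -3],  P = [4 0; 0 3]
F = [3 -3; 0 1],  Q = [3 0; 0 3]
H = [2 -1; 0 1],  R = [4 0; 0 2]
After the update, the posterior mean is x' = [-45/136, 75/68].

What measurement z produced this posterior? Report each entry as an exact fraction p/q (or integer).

z = [-2, 2]

x̄ = F·x = [12, -3]
P̄ = F·P·Fᵀ + Q = [66 -9; -9 6]
S = H·P̄·Hᵀ + R = [310 -24; -24 8]
K = P̄·Hᵀ·S⁻¹ = [57/119 297/952; -3/119 321/476]
x' − x̄ = [-1677/136, 279/68] = K·y
y = (KᵀK)⁻¹·Kᵀ·(x' − x̄) = [-29, 5]
z = y + H·x̄ = [-29, 5] + [27, -3] = [-2, 2]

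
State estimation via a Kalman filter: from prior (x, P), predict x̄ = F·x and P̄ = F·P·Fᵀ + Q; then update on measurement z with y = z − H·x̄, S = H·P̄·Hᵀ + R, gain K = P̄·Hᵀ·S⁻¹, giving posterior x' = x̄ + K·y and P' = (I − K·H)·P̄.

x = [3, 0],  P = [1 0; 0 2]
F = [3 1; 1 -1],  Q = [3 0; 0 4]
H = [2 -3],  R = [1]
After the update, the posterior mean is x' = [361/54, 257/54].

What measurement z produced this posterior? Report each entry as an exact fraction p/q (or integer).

z = [-1]

x̄ = F·x = [9, 3]
P̄ = F·P·Fᵀ + Q = [14 1; 1 7]
S = H·P̄·Hᵀ + R = [108]
K = P̄·Hᵀ·S⁻¹ = [25/108; -19/108]
x' − x̄ = [-125/54, 95/54] = K·y
y = (KᵀK)⁻¹·Kᵀ·(x' − x̄) = [-10]
z = y + H·x̄ = [-10] + [9] = [-1]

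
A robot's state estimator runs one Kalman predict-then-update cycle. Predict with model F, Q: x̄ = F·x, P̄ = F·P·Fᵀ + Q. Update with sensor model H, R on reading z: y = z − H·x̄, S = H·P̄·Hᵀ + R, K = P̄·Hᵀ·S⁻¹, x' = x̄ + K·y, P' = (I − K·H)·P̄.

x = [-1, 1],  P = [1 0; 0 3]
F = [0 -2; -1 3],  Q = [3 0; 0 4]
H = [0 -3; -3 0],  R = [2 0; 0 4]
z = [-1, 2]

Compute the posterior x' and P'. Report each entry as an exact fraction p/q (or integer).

x̄ = F·x = [-2, 4]
P̄ = F·P·Fᵀ + Q = [15 -18; -18 32]
y = z − H·x̄ = [11, -4]
S = H·P̄·Hᵀ + R = [290 -162; -162 139]
K = P̄·Hᵀ·S⁻¹ = [108/7033 -2151/7033; -2298/7033 54/7033]
x' = x̄ + K·y = [-4274/7033, 2638/7033]
P' = (I − K·H)·P̄ = [2868/7033 -72/7033; -72/7033 1532/7033]

x' = [-4274/7033, 2638/7033]
P' = [2868/7033 -72/7033; -72/7033 1532/7033]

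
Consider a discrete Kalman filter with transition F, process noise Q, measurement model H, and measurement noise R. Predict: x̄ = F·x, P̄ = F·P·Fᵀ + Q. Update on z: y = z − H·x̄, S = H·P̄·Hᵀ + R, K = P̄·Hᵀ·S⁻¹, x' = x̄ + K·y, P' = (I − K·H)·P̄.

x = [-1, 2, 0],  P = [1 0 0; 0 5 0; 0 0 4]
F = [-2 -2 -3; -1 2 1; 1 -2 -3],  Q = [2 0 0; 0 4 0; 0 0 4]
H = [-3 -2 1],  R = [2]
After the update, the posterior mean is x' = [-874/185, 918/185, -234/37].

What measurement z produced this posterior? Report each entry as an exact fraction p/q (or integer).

x̄ = F·x = [-2, 5, -5]
P̄ = F·P·Fᵀ + Q = [62 -30 54; -30 29 -33; 54 -33 61]
S = H·P̄·Hᵀ + R = [185]
K = P̄·Hᵀ·S⁻¹ = [-72/185; -1/185; -7/37]
x' − x̄ = [-504/185, -7/185, -49/37] = K·y
y = (KᵀK)⁻¹·Kᵀ·(x' − x̄) = [7]
z = y + H·x̄ = [7] + [-9] = [-2]

z = [-2]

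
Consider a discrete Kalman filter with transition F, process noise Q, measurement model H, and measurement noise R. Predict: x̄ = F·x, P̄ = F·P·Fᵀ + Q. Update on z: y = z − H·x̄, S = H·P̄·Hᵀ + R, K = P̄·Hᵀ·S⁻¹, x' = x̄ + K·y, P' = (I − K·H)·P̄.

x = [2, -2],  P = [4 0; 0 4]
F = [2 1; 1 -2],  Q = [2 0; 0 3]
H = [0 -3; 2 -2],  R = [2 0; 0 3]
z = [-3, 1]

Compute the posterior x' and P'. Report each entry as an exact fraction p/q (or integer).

x̄ = F·x = [2, 6]
P̄ = F·P·Fᵀ + Q = [22 0; 0 23]
y = z − H·x̄ = [15, 9]
S = H·P̄·Hᵀ + R = [209 138; 138 183]
K = P̄·Hᵀ·S⁻¹ = [-2024/6401 9196/19203; -2093/6401 -92/19203]
x' = x̄ + K·y = [10030/6401, 6735/6401]
P' = (I − K·H)·P̄ = [17842/19203 4048/19203; 4048/19203 4186/19203]

x' = [10030/6401, 6735/6401]
P' = [17842/19203 4048/19203; 4048/19203 4186/19203]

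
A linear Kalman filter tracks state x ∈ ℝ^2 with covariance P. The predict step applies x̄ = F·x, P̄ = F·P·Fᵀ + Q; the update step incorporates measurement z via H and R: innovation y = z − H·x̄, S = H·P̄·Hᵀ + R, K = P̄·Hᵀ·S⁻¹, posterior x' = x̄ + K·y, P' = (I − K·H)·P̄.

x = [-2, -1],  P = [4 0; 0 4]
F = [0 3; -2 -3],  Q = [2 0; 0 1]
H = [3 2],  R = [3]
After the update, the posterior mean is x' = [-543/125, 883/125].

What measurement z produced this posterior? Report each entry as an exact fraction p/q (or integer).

x̄ = F·x = [-3, 7]
P̄ = F·P·Fᵀ + Q = [38 -36; -36 53]
S = H·P̄·Hᵀ + R = [125]
K = P̄·Hᵀ·S⁻¹ = [42/125; -2/125]
x' − x̄ = [-168/125, 8/125] = K·y
y = (KᵀK)⁻¹·Kᵀ·(x' − x̄) = [-4]
z = y + H·x̄ = [-4] + [5] = [1]

z = [1]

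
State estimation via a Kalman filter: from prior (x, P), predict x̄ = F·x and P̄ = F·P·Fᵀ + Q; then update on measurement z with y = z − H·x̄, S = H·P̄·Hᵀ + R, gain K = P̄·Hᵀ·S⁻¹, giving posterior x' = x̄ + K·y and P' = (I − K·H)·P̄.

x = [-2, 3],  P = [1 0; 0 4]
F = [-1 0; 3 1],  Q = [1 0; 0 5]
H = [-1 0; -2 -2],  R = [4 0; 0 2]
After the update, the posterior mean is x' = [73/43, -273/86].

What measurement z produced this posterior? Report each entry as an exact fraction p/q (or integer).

x̄ = F·x = [2, -3]
P̄ = F·P·Fᵀ + Q = [2 -3; -3 18]
S = H·P̄·Hᵀ + R = [6 -2; -2 58]
K = P̄·Hᵀ·S⁻¹ = [-14/43 1/43; 57/172 -87/172]
x' − x̄ = [-13/43, -15/86] = K·y
y = (KᵀK)⁻¹·Kᵀ·(x' − x̄) = [1, 1]
z = y + H·x̄ = [1, 1] + [-2, 2] = [-1, 3]

z = [-1, 3]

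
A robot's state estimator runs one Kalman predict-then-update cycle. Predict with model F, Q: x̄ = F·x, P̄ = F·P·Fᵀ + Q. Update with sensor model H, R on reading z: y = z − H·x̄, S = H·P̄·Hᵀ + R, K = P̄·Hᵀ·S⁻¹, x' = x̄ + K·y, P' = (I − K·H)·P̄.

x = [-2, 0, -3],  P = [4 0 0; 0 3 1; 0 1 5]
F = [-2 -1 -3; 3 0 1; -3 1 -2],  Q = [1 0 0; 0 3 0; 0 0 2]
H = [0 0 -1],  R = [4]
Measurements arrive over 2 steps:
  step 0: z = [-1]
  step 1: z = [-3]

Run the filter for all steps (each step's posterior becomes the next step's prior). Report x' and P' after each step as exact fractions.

step 0: x' = [243/61, -54/61, 105/61], P' = [1831/61 -190/61 200/61; -190/61 659/61 -180/61; 200/61 -180/61 228/61]
step 1: x' = [-573/5669, -16404/5669, 15831/5669], P' = [615971/22676 -314195/22676 14285/5669; -314195/22676 500715/22676 -19485/5669; 14285/5669 -19485/5669 22432/5669]

step 0: x̄ = F·x = [13, -9, 12]
step 0: P̄ = F·P·Fᵀ + Q = [71 -40 50; -40 44 -45; 50 -45 57]
step 0: y = z − H·x̄ = [11]
step 0: S = H·P̄·Hᵀ + R = [61]
step 0: K = P̄·Hᵀ·S⁻¹ = [-50/61; 45/61; -57/61]
step 0: x' = x̄ + K·y = [243/61, -54/61, 105/61]
step 0: P' = (I − K·H)·P̄ = [1831/61 -190/61 200/61; -190/61 659/61 -180/61; 200/61 -180/61 228/61]
step 1: x̄ = F·x = [-747/61, 834/61, -993/61]
step 1: P̄ = F·P·Fᵀ + Q = [10656/61 -13120/61 14285/61; -13120/61 18090/61 -19485/61; 14285/61 -19485/61 22432/61]
step 1: y = z − H·x̄ = [-1176/61]
step 1: S = H·P̄·Hᵀ + R = [22676/61]
step 1: K = P̄·Hᵀ·S⁻¹ = [-14285/22676; 19485/22676; -5608/5669]
step 1: x' = x̄ + K·y = [-573/5669, -16404/5669, 15831/5669]
step 1: P' = (I − K·H)·P̄ = [615971/22676 -314195/22676 14285/5669; -314195/22676 500715/22676 -19485/5669; 14285/5669 -19485/5669 22432/5669]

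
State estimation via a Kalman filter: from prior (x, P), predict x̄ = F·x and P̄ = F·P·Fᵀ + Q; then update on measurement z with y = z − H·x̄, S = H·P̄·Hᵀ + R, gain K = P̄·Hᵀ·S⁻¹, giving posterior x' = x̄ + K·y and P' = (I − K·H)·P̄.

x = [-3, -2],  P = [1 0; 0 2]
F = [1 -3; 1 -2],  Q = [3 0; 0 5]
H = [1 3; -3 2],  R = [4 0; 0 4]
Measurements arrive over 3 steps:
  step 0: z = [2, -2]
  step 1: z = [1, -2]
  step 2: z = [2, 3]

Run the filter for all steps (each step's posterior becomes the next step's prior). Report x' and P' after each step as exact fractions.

step 0: x̄ = F·x = [3, 1]
step 0: P̄ = F·P·Fᵀ + Q = [22 13; 13 14]
step 0: y = z − H·x̄ = [-4, 5]
step 0: S = H·P̄·Hᵀ + R = [230 -73; -73 102]
step 0: K = P̄·Hᵀ·S⁻¹ = [3302/18131 -4747/18131; 4807/18131 1485/18131]
step 0: x' = x̄ + K·y = [17450/18131, 6328/18131]
step 0: P' = (I − K·H)·P̄ = [7580/18131 1876/18131; 1876/18131 5784/18131]
step 1: x̄ = F·x = [-1534/18131, 4794/18131]
step 1: P̄ = F·P·Fᵀ + Q = [102773/18131 32904/18131; 32904/18131 113867/18131]
step 1: y = z − H·x̄ = [5283/18131, -50452/18131]
step 1: S = H·P̄·Hᵀ + R = [1397524/18131 144555/18131; 144555/18131 1058101/18131]
step 1: K = P̄·Hᵀ·S⁻¹ = [13691890/80405129 -20298969/80405129; 20826945/80405129 6959063/80405129]
step 1: x' = x̄ + K·y = [53671412/80405129, 7963835/80405129]
step 1: P' = (I − K·H)·P̄ = [32102068/80405129 7555164/80405129; 7555164/80405129 25250872/80405129]
step 2: x̄ = F·x = [29779907/80405129, 37743742/80405129]
step 2: P̄ = F·P·Fᵀ + Q = [455244319/80405129 145831480/80405129; 145831480/80405129 504910545/80405129]
step 2: y = z − H·x̄ = [17799125/80405129, 36438232/11486447]
step 2: S = H·P̄·Hᵀ + R = [6196048620/80405129 91844279/11486447; 91844279/11486447 95683343/1640921]
step 2: K = P̄·Hᵀ·S⁻¹ = [60644408726/356155642939 -89906460523/356155642939; 92252432995/356155642939 30826033445/356155642939]
step 2: x' = x̄ + K·y = [-139873265201/356155642939, 285396997417/356155642939]
step 2: P' = (I − K·H)·P̄ = [142184799644/356155642939 33464278420/356155642939; 33464278420/356155642939 111848484520/356155642939]

step 0: x' = [17450/18131, 6328/18131], P' = [7580/18131 1876/18131; 1876/18131 5784/18131]
step 1: x' = [53671412/80405129, 7963835/80405129], P' = [32102068/80405129 7555164/80405129; 7555164/80405129 25250872/80405129]
step 2: x' = [-139873265201/356155642939, 285396997417/356155642939], P' = [142184799644/356155642939 33464278420/356155642939; 33464278420/356155642939 111848484520/356155642939]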